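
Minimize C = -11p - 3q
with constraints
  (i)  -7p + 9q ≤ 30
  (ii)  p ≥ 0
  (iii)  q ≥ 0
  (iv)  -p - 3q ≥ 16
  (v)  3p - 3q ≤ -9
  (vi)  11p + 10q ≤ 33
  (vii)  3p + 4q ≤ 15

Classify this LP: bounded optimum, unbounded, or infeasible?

The boundaries p = 0 and 3p - 3q = -9 meet at (0, 3), but that point violates -p - 3q ≥ 16. Every candidate vertex is excluded by some other constraint, so the feasible region is empty.

infeasible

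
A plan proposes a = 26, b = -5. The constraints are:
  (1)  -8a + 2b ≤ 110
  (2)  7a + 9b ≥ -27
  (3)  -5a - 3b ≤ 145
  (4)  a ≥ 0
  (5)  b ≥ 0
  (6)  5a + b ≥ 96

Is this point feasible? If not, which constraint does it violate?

Constraint (5): b = -5, which is not ≥ 0. All other constraints are satisfied.

not feasible — violates (5)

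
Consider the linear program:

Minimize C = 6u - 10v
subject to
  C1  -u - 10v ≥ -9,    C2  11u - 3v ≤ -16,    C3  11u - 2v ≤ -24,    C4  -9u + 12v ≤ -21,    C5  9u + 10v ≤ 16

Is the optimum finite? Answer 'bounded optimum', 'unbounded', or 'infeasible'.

Corner points and C = 6u - 10v:
  (-40/11, -8) → C = 640/11
  (-55/19, -149/38) → C = 415/19
The feasible region has finitely many vertices and no improving ray; the minimum is 415/19 at (-55/19, -149/38).

bounded optimum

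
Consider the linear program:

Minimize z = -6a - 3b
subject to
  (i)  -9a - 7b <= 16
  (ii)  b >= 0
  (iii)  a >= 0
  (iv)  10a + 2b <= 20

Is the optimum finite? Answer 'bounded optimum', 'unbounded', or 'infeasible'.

bounded optimum

Feasible corners and z = -6a - 3b:
  (0, 0) → z = 0
  (2, 0) → z = -12
  (0, 10) → z = -30
The feasible region has finitely many vertices and no improving ray; the minimum is -30 at (0, 10).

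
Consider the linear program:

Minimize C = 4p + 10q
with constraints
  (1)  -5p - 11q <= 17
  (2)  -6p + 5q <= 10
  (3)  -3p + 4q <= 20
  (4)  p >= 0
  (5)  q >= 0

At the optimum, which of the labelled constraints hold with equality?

(4) and (5)

Corner points and C = 4p + 10q:
  (20/3, 10) → C = 380/3
  (0, 2) → C = 20
  (0, 0) → C = 0
The feasible region is unbounded (it extends along (4, 3), (1, 0)), but C strictly increases along every unbounded feasible direction, so there is no improving ray and the minimum is attained at a vertex.

The minimum is at (0, 0). Substituting into each constraint, equality holds for (4) and (5); the remaining constraints have slack.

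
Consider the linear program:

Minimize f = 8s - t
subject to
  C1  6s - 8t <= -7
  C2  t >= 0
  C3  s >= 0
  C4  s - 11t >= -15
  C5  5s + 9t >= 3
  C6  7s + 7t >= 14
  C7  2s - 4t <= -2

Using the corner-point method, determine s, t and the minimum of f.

s = 7/12, t = 17/12, minimum f = 13/4

Corner points and f = 8s - t:
  (43/58, 83/58) → f = 9/2
  (9/14, 19/14) → f = 53/14
  (7/12, 17/12) → f = 13/4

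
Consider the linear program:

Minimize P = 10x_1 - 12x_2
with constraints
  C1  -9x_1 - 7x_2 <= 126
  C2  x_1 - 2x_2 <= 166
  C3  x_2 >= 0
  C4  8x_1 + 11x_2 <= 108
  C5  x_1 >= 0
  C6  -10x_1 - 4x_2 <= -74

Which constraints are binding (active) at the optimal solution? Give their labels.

C4 and C6

Extreme points and P = 10x_1 - 12x_2:
  (27/2, 0) → P = 135
  (37/5, 0) → P = 74
  (191/39, 244/39) → P = -1018/39

The minimum is at (191/39, 244/39). Substituting into each constraint, equality holds for C4 and C6; the remaining constraints have slack.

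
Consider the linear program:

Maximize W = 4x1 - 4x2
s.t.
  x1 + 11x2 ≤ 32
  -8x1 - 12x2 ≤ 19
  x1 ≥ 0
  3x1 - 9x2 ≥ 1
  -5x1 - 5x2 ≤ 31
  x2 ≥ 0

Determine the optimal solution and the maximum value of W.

Corner points and W = 4x1 - 4x2:
  (299/42, 95/42) → W = 136/7
  (32, 0) → W = 128
  (1/3, 0) → W = 4/3

The binding constraints are x1 + 11x2 = 32 and x2 = 0.
Solving simultaneously gives x1 = 32, x2 = 0.

x1 = 32, x2 = 0, maximum W = 128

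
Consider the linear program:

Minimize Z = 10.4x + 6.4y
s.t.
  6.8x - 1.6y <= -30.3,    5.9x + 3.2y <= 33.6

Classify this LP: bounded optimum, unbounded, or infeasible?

unbounded

From the feasible point (-18/13, 2715/208), moving in the direction (-1.6, -6.8) keeps every constraint satisfied while Z decreases without bound.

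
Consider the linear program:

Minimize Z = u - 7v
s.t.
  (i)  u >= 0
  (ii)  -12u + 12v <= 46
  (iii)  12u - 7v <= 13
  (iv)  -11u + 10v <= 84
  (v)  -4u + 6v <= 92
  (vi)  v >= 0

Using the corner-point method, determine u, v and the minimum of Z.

u = 239/30, v = 59/5, minimum Z = -2239/30

Corner points and Z = u - 7v:
  (0, 23/6) → Z = -161/6
  (0, 0) → Z = 0
  (239/30, 59/5) → Z = -2239/30
  (13/12, 0) → Z = 13/12

At the optimal vertex, -12u + 12v = 46 and 12u - 7v = 13.
Solving simultaneously gives u = 239/30, v = 59/5.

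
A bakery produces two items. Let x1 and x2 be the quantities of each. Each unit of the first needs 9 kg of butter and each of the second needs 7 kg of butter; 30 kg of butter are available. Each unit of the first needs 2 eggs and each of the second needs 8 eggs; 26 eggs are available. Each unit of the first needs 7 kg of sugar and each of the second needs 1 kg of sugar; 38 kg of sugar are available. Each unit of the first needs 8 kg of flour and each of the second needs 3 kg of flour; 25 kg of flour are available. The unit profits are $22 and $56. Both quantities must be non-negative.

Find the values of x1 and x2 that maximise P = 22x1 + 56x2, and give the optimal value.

x1 = 1, x2 = 3, maximum P = 190

Extreme points and P = 22x1 + 56x2:
  (0, 0) → P = 0
  (0, 13/4) → P = 182
  (25/8, 0) → P = 275/4
  (1, 3) → P = 190
  (85/29, 15/29) → P = 2710/29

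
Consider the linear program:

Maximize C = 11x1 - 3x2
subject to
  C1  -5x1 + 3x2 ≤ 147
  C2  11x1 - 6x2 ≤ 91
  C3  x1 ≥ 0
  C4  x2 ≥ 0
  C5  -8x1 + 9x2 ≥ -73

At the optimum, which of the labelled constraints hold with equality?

C1 and C2

Feasible corners and C = 11x1 - 3x2:
  (385, 2072/3) → C = 2163
  (0, 49) → C = -147
  (91/11, 0) → C = 91
  (0, 0) → C = 0

The maximum is at (385, 2072/3). Substituting into each constraint, equality holds for C1 and C2; the remaining constraints have slack.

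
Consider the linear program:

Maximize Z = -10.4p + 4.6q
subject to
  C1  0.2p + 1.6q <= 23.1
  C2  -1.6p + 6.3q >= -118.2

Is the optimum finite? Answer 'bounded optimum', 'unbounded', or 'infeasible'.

From the feasible point (33465/382, 666/191), moving in the direction (-1.6, 0.2) keeps every constraint satisfied while Z increases without bound.

unbounded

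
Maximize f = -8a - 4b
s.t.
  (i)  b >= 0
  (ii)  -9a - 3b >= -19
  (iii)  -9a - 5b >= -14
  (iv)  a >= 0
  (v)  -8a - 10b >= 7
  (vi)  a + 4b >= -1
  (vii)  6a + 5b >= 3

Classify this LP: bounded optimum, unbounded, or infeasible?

infeasible

The boundaries b = 0 and -9a - 5b = -14 meet at (14/9, 0), but that point violates -8a - 10b ≥ 7. Every candidate vertex is excluded by some other constraint, so the feasible region is empty.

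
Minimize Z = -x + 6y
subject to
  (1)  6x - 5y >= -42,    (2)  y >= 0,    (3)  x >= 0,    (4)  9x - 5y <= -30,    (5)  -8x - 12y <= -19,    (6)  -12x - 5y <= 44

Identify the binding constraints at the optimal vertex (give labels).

(3) and (4)

Corner points and Z = -x + 6y:
  (0, 42/5) → Z = 252/5
  (4, 66/5) → Z = 376/5
  (0, 6) → Z = 36

The minimum is at (0, 6). Substituting into each constraint, equality holds for (3) and (4); the remaining constraints have slack.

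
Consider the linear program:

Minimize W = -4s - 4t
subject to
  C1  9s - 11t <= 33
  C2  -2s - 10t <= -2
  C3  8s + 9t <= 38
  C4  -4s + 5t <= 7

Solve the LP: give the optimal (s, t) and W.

At the optimal vertex, 9s - 11t = 33 and 8s + 9t = 38.
Solving simultaneously gives s = 55/13, t = 6/13.

s = 55/13, t = 6/13, minimum W = -244/13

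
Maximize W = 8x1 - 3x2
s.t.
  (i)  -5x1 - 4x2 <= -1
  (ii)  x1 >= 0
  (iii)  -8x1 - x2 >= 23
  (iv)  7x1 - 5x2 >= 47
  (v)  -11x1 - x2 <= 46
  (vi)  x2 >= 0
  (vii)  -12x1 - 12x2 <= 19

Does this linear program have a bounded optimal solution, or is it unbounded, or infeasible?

infeasible

The boundaries 7x1 - 5x2 = 47 and x2 = 0 meet at (47/7, 0), but that point violates -8x1 - x2 ≥ 23. Every candidate vertex is excluded by some other constraint, so the feasible region is empty.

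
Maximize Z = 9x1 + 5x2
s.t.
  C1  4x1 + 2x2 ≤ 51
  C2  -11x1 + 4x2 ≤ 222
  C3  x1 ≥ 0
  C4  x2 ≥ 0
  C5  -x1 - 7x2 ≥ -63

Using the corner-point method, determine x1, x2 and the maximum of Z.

x1 = 231/26, x2 = 201/26, maximum Z = 1542/13

The binding constraints are 4x1 + 2x2 = 51 and -x1 - 7x2 = -63.
Solving simultaneously gives x1 = 231/26, x2 = 201/26.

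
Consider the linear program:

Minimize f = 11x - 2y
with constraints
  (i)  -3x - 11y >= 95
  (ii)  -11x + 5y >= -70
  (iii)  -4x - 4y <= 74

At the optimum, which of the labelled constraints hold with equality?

(i) and (iii)

Corner points and f = 11x - 2y:
  (295/136, -1255/136) → f = 5755/136
  (-217/16, -79/16) → f = -2229/16
  (-45/32, -547/32) → f = 599/32

The minimum is at (-217/16, -79/16). Substituting into each constraint, equality holds for (i) and (iii); the remaining constraints have slack.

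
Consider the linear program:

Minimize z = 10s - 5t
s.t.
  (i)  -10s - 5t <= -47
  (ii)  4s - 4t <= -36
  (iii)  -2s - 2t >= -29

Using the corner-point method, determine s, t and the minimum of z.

Feasible corners and z = 10s - 5t:
  (2/15, 137/15) → z = -133/3
  (-51/10, 98/5) → z = -149
  (11/4, 47/4) → z = -125/4

s = -51/10, t = 98/5, minimum z = -149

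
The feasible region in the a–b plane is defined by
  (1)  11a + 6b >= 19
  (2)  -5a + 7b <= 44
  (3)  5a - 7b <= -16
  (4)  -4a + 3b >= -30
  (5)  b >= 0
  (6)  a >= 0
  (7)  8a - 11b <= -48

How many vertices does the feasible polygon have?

The feasible vertices (each the meet of two boundaries and inside every other half-plane) are:
  (342/13, 326/13)
  (0, 44/7)
  (237/10, 108/5)
  (0, 48/11)

4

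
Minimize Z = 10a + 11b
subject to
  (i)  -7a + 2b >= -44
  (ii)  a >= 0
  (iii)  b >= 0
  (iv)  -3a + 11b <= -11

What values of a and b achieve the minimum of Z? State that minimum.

a = 11/3, b = 0, minimum Z = 110/3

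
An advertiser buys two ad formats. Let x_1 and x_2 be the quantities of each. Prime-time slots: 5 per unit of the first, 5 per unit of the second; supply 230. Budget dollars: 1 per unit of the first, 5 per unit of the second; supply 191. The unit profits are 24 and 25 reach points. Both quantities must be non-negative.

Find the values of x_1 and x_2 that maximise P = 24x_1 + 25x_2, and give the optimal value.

x_1 = 39/4, x_2 = 145/4, maximum P = 4561/4

Extreme points and P = 24x_1 + 25x_2:
  (0, 0) → P = 0
  (0, 191/5) → P = 955
  (46, 0) → P = 1104
  (39/4, 145/4) → P = 4561/4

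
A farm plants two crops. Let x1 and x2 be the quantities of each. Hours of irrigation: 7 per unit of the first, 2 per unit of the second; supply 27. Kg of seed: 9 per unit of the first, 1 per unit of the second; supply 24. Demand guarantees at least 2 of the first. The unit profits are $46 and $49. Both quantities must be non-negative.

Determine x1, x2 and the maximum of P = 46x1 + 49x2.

x1 = 2, x2 = 6, maximum P = 386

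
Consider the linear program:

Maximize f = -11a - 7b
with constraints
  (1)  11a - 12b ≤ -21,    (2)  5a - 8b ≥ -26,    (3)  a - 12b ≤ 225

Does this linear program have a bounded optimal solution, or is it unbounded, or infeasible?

bounded optimum

Feasible corners and f = -11a - 7b:
  (36/7, 181/28) → f = -2851/28
  (-123/5, -104/5) → f = 2081/5
  (-528/13, -1151/52) → f = 31289/52
The feasible region has finitely many vertices and no improving ray; the maximum is 31289/52 at (-528/13, -1151/52).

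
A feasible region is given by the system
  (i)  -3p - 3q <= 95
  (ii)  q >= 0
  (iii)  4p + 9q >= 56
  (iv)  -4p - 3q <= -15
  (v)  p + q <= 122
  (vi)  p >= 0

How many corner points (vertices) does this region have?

4

Intersecting each pair of boundary lines and keeping only the points that satisfy every inequality leaves:
  (14, 0)
  (122, 0)
  (0, 56/9)
  (0, 122)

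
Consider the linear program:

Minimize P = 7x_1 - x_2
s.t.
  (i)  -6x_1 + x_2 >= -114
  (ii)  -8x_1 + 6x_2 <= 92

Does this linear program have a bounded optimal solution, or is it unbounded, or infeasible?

unbounded

From the feasible point (194/7, 366/7), moving in the direction (-6, -8) keeps every constraint satisfied while P decreases without bound.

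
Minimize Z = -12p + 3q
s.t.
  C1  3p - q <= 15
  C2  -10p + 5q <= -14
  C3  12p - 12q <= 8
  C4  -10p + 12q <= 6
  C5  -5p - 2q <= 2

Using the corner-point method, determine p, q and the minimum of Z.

p = 7, q = 19/3, minimum Z = -65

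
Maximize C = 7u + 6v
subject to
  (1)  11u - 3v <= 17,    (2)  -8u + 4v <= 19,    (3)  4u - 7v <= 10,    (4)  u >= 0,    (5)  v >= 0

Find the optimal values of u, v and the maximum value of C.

u = 25/4, v = 69/4, maximum C = 589/4

At the optimal vertex, 11u - 3v = 17 and -8u + 4v = 19.
Solving simultaneously gives u = 25/4, v = 69/4.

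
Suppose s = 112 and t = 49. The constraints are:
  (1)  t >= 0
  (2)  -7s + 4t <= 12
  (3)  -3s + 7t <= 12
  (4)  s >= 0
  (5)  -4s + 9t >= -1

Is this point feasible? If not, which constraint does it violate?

Constraint (5): -4s + 9t = -7, which is not ≥ -1. All other constraints are satisfied.

not feasible — violates (5)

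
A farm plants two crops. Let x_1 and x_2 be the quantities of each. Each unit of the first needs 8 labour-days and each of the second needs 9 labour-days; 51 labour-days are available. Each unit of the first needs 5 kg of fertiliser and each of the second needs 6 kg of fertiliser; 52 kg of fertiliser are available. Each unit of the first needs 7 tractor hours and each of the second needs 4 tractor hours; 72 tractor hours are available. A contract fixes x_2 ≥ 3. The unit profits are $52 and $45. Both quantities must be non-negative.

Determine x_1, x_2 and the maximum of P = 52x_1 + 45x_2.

x_1 = 3, x_2 = 3, maximum P = 291

Corner points and P = 52x_1 + 45x_2:
  (0, 17/3) → P = 255
  (0, 3) → P = 135
  (3, 3) → P = 291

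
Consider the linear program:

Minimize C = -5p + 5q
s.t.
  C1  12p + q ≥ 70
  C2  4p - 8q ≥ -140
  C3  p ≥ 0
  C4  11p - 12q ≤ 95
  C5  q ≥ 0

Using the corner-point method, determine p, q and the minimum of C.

p = 61, q = 48, minimum C = -65

At the optimal vertex, 4p - 8q = -140 and 11p - 12q = 95.
Solving simultaneously gives p = 61, q = 48.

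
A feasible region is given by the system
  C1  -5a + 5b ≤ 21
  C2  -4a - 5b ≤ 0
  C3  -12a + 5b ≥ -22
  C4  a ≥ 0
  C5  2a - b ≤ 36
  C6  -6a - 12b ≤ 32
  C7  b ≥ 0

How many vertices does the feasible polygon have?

Intersecting each pair of boundary lines and keeping only the points that satisfy every inequality leaves:
  (43/7, 362/35)
  (0, 21/5)
  (0, 0)
  (11/6, 0)

4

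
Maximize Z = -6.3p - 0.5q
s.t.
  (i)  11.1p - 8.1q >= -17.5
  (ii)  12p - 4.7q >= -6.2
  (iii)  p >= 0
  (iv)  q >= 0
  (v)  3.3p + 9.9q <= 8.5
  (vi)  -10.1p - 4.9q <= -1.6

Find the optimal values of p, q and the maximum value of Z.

Corner points and Z = -6.3p - 0.5q:
  (0, 85/99) → Z = -85/198
  (0, 16/49) → Z = -8/49
  (85/33, 0) → Z = -357/22
  (16/101, 0) → Z = -504/505

p = 0, q = 16/49, maximum Z = -8/49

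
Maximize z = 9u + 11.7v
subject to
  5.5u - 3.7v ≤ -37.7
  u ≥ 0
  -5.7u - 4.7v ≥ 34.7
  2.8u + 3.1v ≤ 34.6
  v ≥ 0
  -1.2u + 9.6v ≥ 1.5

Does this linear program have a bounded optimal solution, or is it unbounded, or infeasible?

infeasible

The boundaries 5.5u - 3.7v = -37.7 and u = 0 meet at (0, 377/37), but that point violates -5.7u - 4.7v ≥ 34.7. Every candidate vertex is excluded by some other constraint, so the feasible region is empty.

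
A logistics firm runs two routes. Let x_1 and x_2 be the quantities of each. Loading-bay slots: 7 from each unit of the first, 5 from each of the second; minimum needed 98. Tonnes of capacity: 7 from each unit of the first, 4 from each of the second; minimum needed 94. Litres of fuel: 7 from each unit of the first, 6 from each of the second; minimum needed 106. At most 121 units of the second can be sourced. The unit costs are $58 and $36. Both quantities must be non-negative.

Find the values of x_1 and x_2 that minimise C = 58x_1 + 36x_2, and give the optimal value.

x_1 = 10, x_2 = 6, minimum C = 796

Corner points and C = 58x_1 + 36x_2:
  (0, 47/2) → C = 846
  (0, 121) → C = 4356
  (106/7, 0) → C = 6148/7
  (10, 6) → C = 796
The feasible region is unbounded (it extends along (1, 0)), but C strictly increases along every unbounded feasible direction, so there is no improving ray and the minimum is attained at a vertex.

The binding constraints are 7x_1 + 4x_2 = 94 and 7x_1 + 6x_2 = 106.
Solving simultaneously gives x_1 = 10, x_2 = 6.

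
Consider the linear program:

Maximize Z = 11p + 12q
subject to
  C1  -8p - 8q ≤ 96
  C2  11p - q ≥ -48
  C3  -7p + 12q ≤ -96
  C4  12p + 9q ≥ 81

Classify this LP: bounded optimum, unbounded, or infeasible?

From the feasible point (63, -75), moving in the direction (12, 7) keeps every constraint satisfied while Z increases without bound.

unbounded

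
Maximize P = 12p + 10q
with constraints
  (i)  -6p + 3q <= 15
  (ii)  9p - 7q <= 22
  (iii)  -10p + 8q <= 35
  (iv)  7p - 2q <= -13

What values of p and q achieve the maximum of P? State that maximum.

p = -1, q = 3, maximum P = 18

Extreme points and P = 12p + 10q:
  (-57/5, -89/5) → P = -1574/5
  (-1, 3) → P = 18
  (-135/31, -271/31) → P = -4330/31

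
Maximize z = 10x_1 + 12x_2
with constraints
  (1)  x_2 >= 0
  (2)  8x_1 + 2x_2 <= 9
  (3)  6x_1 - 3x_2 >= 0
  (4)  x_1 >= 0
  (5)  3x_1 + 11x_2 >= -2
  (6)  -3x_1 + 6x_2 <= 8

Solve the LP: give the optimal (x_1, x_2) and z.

x_1 = 3/4, x_2 = 3/2, maximum z = 51/2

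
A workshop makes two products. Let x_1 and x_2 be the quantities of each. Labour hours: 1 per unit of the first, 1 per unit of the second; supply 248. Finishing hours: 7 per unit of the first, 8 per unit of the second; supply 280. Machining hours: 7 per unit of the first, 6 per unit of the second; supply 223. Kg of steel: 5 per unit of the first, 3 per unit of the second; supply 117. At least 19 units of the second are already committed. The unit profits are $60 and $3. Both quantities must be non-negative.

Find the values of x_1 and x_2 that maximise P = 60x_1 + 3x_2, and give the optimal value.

Feasible corners and P = 60x_1 + 3x_2:
  (0, 35) → P = 105
  (0, 19) → P = 57
  (96/19, 581/19) → P = 7503/19
  (12, 19) → P = 777

At the optimal vertex, 5x_1 + 3x_2 = 117 and x_2 = 19.
Solving simultaneously gives x_1 = 12, x_2 = 19.

x_1 = 12, x_2 = 19, maximum P = 777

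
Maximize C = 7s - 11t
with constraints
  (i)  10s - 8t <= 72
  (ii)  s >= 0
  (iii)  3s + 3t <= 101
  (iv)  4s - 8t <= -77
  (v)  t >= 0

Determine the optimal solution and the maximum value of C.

s = 577/36, t = 635/36, maximum C = -491/6

Vertices and C = 7s - 11t:
  (0, 101/3) → C = -1111/3
  (0, 77/8) → C = -847/8
  (577/36, 635/36) → C = -491/6

The binding constraints are 3s + 3t = 101 and 4s - 8t = -77.
Solving simultaneously gives s = 577/36, t = 635/36.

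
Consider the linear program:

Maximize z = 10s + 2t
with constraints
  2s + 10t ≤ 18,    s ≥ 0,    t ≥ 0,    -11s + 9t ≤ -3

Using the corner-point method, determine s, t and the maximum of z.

Corner points and z = 10s + 2t:
  (9, 0) → z = 90
  (3/2, 3/2) → z = 18
  (3/11, 0) → z = 30/11

s = 9, t = 0, maximum z = 90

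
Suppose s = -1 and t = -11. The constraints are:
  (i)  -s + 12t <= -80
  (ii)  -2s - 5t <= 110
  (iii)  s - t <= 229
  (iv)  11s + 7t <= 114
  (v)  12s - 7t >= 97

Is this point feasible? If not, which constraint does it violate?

Constraint (v): 12s - 7t = 65, which is not ≥ 97. All other constraints are satisfied.

not feasible — violates (v)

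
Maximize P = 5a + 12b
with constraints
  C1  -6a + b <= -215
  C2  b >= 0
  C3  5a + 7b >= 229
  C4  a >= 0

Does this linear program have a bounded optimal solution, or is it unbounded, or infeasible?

unbounded

From the feasible point (1734/47, 299/47), moving in the direction (1, 0) keeps every constraint satisfied while P increases without bound.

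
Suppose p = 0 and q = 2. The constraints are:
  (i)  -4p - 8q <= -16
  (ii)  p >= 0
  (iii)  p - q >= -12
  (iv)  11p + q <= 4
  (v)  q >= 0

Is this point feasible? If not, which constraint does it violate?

(i): -16 ≤ -16 ✓
(ii): 0 ≥ 0 ✓
(iii): -2 ≥ -12 ✓
(iv): 2 ≤ 4 ✓
(v): 2 ≥ 0 ✓

feasible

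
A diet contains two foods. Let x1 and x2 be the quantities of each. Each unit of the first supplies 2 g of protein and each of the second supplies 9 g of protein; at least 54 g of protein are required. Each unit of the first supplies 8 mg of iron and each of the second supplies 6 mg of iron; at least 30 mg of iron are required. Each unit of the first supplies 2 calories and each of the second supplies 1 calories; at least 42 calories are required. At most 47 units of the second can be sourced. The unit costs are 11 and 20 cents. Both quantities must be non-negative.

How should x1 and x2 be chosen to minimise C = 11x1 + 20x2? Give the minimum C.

Feasible corners and C = 11x1 + 20x2:
  (0, 42) → C = 840
  (0, 47) → C = 940
  (27, 0) → C = 297
  (81/4, 3/2) → C = 1011/4
The feasible region is unbounded (it extends along (1, 0)), but C strictly increases along every unbounded feasible direction, so there is no improving ray and the minimum is attained at a vertex.

The binding constraints are 2x1 + 9x2 = 54 and 2x1 + x2 = 42.
Solving simultaneously gives x1 = 81/4, x2 = 3/2.

x1 = 81/4, x2 = 3/2, minimum C = 1011/4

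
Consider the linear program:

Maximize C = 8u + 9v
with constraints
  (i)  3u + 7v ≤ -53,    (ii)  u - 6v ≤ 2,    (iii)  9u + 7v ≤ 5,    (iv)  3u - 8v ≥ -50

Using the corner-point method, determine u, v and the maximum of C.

Extreme points and C = 8u + 9v:
  (-304/25, -59/25) → C = -2963/25
  (-86/5, -1/5) → C = -697/5
  (-158/5, -28/5) → C = -1516/5

The binding constraints are 3u + 7v = -53 and u - 6v = 2.
Solving simultaneously gives u = -304/25, v = -59/25.

u = -304/25, v = -59/25, maximum C = -2963/25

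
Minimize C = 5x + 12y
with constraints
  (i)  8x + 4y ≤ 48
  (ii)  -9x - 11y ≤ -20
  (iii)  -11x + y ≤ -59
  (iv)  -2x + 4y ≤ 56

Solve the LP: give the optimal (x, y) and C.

x = 112/13, y = -68/13, minimum C = -256/13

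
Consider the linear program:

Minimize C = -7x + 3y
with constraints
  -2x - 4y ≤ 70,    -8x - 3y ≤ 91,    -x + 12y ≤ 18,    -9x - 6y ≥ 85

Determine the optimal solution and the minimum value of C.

Extreme points and C = -7x + 3y:
  (-77/13, -189/13) → C = -28/13
  (10/3, -115/6) → C = -485/6
  (-382/33, 53/99) → C = 909/11
  (-188/19, 77/114) → C = 2709/38

The optimum lies where -2x - 4y = 70 and -9x - 6y = 85.
Solving simultaneously gives x = 10/3, y = -115/6.

x = 10/3, y = -115/6, minimum C = -485/6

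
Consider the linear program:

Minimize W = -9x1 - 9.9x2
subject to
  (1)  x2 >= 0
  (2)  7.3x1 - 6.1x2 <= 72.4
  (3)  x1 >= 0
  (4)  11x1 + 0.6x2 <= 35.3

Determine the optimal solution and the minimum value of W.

Feasible corners and W = -9x1 - 9.9x2:
  (0, 0) → W = 0
  (353/110, 0) → W = -3177/110
  (0, 353/6) → W = -11649/20

The optimum lies where x1 = 0 and 11x1 + 0.6x2 = 35.3.
Solving simultaneously gives x1 = 0, x2 = 353/6.

x1 = 0, x2 = 353/6, minimum W = -11649/20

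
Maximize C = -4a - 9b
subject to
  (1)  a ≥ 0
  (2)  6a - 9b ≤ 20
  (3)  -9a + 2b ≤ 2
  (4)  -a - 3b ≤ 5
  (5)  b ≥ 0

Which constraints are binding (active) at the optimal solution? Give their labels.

(1) and (5)

Feasible corners and C = -4a - 9b:
  (0, 1) → C = -9
  (0, 0) → C = 0
  (10/3, 0) → C = -40/3
The feasible region is unbounded (it extends along (3, 2), (2, 9)), but C strictly decreases along every unbounded feasible direction, so there is no improving ray and the maximum is attained at a vertex.

The maximum is at (0, 0). Substituting into each constraint, equality holds for (1) and (5); the remaining constraints have slack.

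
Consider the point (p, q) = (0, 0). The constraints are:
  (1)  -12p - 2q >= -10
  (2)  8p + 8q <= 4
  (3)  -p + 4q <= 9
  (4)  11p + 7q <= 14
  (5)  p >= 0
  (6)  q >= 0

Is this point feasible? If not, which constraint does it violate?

feasible

(1): 0 ≥ -10 ✓
(2): 0 ≤ 4 ✓
(3): 0 ≤ 9 ✓
(4): 0 ≤ 14 ✓
(5): 0 ≥ 0 ✓
(6): 0 ≥ 0 ✓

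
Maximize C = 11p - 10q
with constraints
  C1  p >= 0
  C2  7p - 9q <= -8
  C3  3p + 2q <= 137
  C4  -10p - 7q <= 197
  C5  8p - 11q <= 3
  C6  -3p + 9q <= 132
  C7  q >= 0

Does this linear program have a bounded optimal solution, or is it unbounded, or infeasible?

Extreme points and C = 11p - 10q:
  (0, 8/9) → C = -80/9
  (0, 44/3) → C = -440/3
  (1217/41, 983/41) → C = 3557/41
  (323/11, 269/11) → C = 863/11
The feasible region has finitely many vertices and no improving ray; the maximum is 3557/41 at (1217/41, 983/41).

bounded optimum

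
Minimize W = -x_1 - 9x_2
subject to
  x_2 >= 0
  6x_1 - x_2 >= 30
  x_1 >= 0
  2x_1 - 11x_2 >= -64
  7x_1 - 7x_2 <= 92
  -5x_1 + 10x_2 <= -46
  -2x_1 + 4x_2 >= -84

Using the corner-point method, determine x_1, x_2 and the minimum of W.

Corner points and W = -x_1 - 9x_2:
  (92/7, 0) → W = -92/7
  (46/5, 0) → W = -46/5
  (598/35, 138/35) → W = -368/7

x_1 = 598/35, x_2 = 138/35, minimum W = -368/7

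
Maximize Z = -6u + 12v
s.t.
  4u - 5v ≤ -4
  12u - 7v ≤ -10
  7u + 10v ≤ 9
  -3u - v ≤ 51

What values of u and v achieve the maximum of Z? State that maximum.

Extreme points and Z = -6u + 12v:
  (-11/16, 1/4) → Z = 57/8
  (-259/19, -192/19) → Z = -750/19
  (-37/169, 178/169) → Z = 2358/169
  (-519/23, 384/23) → Z = 7722/23

The optimum lies where 7u + 10v = 9 and -3u - v = 51.
Solving simultaneously gives u = -519/23, v = 384/23.

u = -519/23, v = 384/23, maximum Z = 7722/23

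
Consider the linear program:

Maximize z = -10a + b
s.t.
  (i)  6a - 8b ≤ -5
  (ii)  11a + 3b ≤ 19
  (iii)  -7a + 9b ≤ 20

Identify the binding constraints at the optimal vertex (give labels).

(i) and (iii)

Vertices and z = -10a + b:
  (137/106, 169/106) → z = -1201/106
  (-115/2, -85/2) → z = 1065/2
  (37/40, 353/120) → z = -757/120

The maximum is at (-115/2, -85/2). Substituting into each constraint, equality holds for (i) and (iii); the remaining constraints have slack.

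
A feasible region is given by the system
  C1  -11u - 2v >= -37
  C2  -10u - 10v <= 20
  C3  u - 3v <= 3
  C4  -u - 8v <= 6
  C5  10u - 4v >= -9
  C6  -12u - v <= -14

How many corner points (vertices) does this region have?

4

Of the 15 pairwise boundary intersections, those satisfying every inequality are:
  (117/35, 4/35)
  (65/32, 469/64)
  (45/37, -22/37)
  (47/58, 124/29)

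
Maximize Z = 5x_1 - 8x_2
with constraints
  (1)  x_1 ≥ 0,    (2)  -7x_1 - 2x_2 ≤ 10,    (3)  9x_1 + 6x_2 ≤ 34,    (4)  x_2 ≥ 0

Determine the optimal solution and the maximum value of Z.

x_1 = 34/9, x_2 = 0, maximum Z = 170/9

Extreme points and Z = 5x_1 - 8x_2:
  (0, 17/3) → Z = -136/3
  (0, 0) → Z = 0
  (34/9, 0) → Z = 170/9

The binding constraints are 9x_1 + 6x_2 = 34 and x_2 = 0.
Solving simultaneously gives x_1 = 34/9, x_2 = 0.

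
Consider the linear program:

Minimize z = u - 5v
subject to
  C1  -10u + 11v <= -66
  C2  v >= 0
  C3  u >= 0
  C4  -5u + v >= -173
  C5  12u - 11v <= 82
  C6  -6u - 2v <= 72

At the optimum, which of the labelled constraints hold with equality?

C1 and C5

Corner points and z = u - 5v:
  (33/5, 0) → z = 33/5
  (8, 14/11) → z = 18/11
  (41/6, 0) → z = 41/6

The minimum is at (8, 14/11). Substituting into each constraint, equality holds for C1 and C5; the remaining constraints have slack.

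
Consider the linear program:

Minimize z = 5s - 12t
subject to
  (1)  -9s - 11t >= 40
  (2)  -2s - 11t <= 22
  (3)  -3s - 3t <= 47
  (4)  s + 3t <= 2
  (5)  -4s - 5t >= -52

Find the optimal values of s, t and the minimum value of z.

s = -49/2, t = 53/6, minimum z = -457/2

Corner points and z = 5s - 12t:
  (-18/7, -118/77) → z = 426/77
  (-71/8, 29/8) → z = -703/8
  (-451/27, 28/27) → z = -2591/27
  (-49/2, 53/6) → z = -457/2

The optimum lies where -3s - 3t = 47 and s + 3t = 2.
Solving simultaneously gives s = -49/2, t = 53/6.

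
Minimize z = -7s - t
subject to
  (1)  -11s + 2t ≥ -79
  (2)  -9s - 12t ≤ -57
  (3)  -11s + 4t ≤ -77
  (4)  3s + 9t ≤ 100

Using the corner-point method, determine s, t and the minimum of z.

Feasible corners and z = -7s - t:
  (177/25, -14/25) → z = -49
  (81/11, 1) → z = -578/11
  (48/7, -11/28) → z = -1333/28

The optimum lies where -11s + 2t = -79 and -11s + 4t = -77.
Solving simultaneously gives s = 81/11, t = 1.

s = 81/11, t = 1, minimum z = -578/11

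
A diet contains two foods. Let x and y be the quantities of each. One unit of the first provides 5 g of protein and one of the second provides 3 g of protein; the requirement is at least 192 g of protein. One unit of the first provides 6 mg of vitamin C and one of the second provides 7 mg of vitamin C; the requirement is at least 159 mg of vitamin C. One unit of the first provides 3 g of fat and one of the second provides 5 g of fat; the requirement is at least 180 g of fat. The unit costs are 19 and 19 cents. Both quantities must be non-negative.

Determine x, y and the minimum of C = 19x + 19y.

x = 105/4, y = 81/4, minimum C = 1767/2

Feasible corners and C = 19x + 19y:
  (0, 64) → C = 1216
  (60, 0) → C = 1140
  (105/4, 81/4) → C = 1767/2
The feasible region is unbounded (it extends along (0, 1), (1, 0)), but C strictly increases along every unbounded feasible direction, so there is no improving ray and the minimum is attained at a vertex.

At the optimal vertex, 5x + 3y = 192 and 3x + 5y = 180.
Solving simultaneously gives x = 105/4, y = 81/4.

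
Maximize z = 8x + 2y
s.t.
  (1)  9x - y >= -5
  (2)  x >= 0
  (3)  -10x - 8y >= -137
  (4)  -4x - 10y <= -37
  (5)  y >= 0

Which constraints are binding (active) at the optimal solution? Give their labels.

(3) and (5)

Corner points and z = 8x + 2y:
  (0, 5) → z = 10
  (97/82, 1283/82) → z = 1671/41
  (0, 37/10) → z = 37/5
  (137/10, 0) → z = 548/5
  (37/4, 0) → z = 74

The maximum is at (137/10, 0). Substituting into each constraint, equality holds for (3) and (5); the remaining constraints have slack.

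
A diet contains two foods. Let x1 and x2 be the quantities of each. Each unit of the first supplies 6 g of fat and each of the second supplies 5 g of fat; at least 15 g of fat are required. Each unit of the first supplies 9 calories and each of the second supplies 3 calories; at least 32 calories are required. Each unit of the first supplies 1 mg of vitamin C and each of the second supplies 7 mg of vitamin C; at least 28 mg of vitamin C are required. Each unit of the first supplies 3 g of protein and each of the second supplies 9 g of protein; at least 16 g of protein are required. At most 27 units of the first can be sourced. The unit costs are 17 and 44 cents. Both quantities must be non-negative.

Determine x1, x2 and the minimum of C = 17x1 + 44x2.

x1 = 7/3, x2 = 11/3, minimum C = 201

The feasible region is unbounded (it extends along (0, 1)), but C strictly increases along every unbounded feasible direction, so there is no improving ray and the minimum is attained at a vertex.

The binding constraints are 9x1 + 3x2 = 32 and x1 + 7x2 = 28.
Solving simultaneously gives x1 = 7/3, x2 = 11/3.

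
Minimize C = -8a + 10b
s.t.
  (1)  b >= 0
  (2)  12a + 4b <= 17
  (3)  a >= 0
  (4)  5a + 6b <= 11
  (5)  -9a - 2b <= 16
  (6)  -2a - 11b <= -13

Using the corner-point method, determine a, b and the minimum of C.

a = 1, b = 1, minimum C = 2

Extreme points and C = -8a + 10b:
  (0, 11/6) → C = 55/3
  (0, 13/11) → C = 130/11
  (1, 1) → C = 2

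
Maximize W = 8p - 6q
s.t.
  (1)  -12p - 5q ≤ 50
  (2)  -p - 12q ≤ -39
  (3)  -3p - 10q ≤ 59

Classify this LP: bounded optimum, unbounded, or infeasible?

From the feasible point (-795/139, 518/139), moving in the direction (12, -1) keeps every constraint satisfied while W increases without bound.

unbounded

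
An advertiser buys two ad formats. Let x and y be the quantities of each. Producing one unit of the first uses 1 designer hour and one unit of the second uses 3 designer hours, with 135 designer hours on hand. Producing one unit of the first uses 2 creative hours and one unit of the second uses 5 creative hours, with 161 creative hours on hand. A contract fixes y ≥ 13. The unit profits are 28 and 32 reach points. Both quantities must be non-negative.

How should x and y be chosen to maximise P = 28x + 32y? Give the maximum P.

x = 48, y = 13, maximum P = 1760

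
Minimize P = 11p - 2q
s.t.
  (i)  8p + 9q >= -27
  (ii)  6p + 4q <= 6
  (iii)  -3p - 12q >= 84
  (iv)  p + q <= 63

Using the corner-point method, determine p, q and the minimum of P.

p = 144/23, q = -197/23, minimum P = 86

Extreme points and P = 11p - 2q:
  (81/11, -105/11) → P = 1101/11
  (144/23, -197/23) → P = 86
  (34/5, -87/10) → P = 461/5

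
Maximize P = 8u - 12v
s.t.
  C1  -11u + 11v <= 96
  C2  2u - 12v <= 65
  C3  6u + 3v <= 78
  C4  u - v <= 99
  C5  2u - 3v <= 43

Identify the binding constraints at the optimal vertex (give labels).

C2 and C3

Vertices and P = 8u - 12v:
  (-1867/110, -907/110) → P = -2026/55
  (190/33, 478/33) → P = -4216/33
  (29/2, -3) → P = 152

The maximum is at (29/2, -3). Substituting into each constraint, equality holds for C2 and C3; the remaining constraints have slack.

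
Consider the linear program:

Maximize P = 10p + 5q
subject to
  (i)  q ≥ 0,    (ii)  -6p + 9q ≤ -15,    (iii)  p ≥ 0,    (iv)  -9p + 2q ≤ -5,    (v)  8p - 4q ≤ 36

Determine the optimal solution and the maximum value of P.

Feasible corners and P = 10p + 5q:
  (5/2, 0) → P = 25
  (9/2, 0) → P = 45
  (11/2, 2) → P = 65

p = 11/2, q = 2, maximum P = 65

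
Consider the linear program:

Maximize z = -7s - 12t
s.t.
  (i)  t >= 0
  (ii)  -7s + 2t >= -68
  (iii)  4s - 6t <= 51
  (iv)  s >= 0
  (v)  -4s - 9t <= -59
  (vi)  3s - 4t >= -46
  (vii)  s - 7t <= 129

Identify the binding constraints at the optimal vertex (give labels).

(iv) and (v)

Feasible corners and z = -7s - 12t:
  (730/71, 141/71) → z = -6802/71
  (182/11, 263/11) → z = -4430/11
  (0, 59/9) → z = -236/3
  (0, 23/2) → z = -138

The maximum is at (0, 59/9). Substituting into each constraint, equality holds for (iv) and (v); the remaining constraints have slack.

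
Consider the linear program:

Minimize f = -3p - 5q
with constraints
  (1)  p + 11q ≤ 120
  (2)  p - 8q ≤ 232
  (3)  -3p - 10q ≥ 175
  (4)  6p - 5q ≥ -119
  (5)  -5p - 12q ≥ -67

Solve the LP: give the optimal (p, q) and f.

Corner points and f = -3p - 5q:
  (460/17, -871/34) → f = 1595/34
  (-2112/43, -1511/43) → f = 13891/43
  (-413/15, -231/25) → f = 644/5

p = 460/17, q = -871/34, minimum f = 1595/34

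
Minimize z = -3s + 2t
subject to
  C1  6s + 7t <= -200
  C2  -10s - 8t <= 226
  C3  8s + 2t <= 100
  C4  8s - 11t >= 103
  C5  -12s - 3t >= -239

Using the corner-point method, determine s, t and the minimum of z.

s = 313/11, t = -702/11, minimum z = -213

Feasible corners and z = -3s + 2t:
  (9/11, -322/11) → z = -61
  (25, -50) → z = -175
  (313/11, -702/11) → z = -213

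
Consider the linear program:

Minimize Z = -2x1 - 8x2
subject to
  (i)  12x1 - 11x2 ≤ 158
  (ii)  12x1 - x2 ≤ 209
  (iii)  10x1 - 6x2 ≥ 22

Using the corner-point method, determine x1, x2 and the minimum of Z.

x1 = 616/31, x2 = 913/31, minimum Z = -8536/31

Feasible corners and Z = -2x1 - 8x2:
  (2141/120, 51/10) → Z = -4589/60
  (-353/19, -658/19) → Z = 5970/19
  (616/31, 913/31) → Z = -8536/31

The optimum lies where 12x1 - x2 = 209 and 10x1 - 6x2 = 22.
Solving simultaneously gives x1 = 616/31, x2 = 913/31.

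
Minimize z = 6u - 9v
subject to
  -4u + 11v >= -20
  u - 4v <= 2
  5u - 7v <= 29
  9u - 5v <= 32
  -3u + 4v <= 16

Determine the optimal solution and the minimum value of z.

u = 208/21, v = 80/7, minimum z = -304/7

The binding constraints are 9u - 5v = 32 and -3u + 4v = 16.
Solving simultaneously gives u = 208/21, v = 80/7.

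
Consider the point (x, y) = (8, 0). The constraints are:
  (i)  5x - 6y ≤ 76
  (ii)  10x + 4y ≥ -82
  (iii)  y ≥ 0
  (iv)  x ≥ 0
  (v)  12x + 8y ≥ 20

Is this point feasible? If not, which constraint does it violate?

(i): 40 ≤ 76 ✓
(ii): 80 ≥ -82 ✓
(iii): 0 ≥ 0 ✓
(iv): 8 ≥ 0 ✓
(v): 96 ≥ 20 ✓

feasible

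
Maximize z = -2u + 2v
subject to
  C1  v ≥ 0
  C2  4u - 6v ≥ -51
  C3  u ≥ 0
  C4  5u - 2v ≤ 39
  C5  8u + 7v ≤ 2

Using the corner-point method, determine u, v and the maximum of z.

u = 0, v = 2/7, maximum z = 4/7

Feasible corners and z = -2u + 2v:
  (0, 0) → z = 0
  (1/4, 0) → z = -1/2
  (0, 2/7) → z = 4/7

The binding constraints are u = 0 and 8u + 7v = 2.
Solving simultaneously gives u = 0, v = 2/7.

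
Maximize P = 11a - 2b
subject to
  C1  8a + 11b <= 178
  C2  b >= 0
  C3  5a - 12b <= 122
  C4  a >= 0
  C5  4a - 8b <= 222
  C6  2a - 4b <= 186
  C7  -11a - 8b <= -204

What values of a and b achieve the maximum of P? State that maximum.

The binding constraints are 8a + 11b = 178 and b = 0.
Solving simultaneously gives a = 89/4, b = 0.

a = 89/4, b = 0, maximum P = 979/4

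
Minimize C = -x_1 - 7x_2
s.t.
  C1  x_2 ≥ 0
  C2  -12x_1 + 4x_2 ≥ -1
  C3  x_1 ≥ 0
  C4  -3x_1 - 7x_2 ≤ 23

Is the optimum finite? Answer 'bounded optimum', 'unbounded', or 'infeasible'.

From the feasible point (1/12, 0), moving in the direction (0, 1) keeps every constraint satisfied while C decreases without bound.

unbounded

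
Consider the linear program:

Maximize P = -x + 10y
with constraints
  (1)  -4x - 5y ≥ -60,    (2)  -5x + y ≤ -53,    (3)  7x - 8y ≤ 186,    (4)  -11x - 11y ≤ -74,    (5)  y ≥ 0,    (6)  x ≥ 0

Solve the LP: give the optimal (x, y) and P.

x = 325/29, y = 88/29, maximum P = 555/29

Corner points and P = -x + 10y:
  (325/29, 88/29) → P = 555/29
  (15, 0) → P = -15
  (53/5, 0) → P = -53/5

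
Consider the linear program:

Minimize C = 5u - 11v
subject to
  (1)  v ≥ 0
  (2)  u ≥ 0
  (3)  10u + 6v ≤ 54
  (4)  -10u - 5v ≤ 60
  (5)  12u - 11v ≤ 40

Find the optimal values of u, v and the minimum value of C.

u = 0, v = 9, minimum C = -99

Feasible corners and C = 5u - 11v:
  (0, 0) → C = 0
  (10/3, 0) → C = 50/3
  (0, 9) → C = -99
  (417/91, 124/91) → C = 103/13

At the optimal vertex, u = 0 and 10u + 6v = 54.
Solving simultaneously gives u = 0, v = 9.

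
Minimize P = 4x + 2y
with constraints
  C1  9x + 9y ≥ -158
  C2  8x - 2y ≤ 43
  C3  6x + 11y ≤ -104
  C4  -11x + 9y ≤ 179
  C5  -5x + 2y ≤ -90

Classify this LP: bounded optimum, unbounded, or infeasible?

infeasible

The boundaries 9x + 9y = -158 and 8x - 2y = 43 meet at (71/90, -1651/90), but that point violates -5x + 2y ≤ -90. Every candidate vertex is excluded by some other constraint, so the feasible region is empty.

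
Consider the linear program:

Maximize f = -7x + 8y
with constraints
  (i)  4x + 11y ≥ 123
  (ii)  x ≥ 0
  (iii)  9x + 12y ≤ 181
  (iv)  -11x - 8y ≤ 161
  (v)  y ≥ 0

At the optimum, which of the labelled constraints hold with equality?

Extreme points and f = -7x + 8y:
  (0, 123/11) → f = 984/11
  (515/51, 383/51) → f = -541/51
  (0, 181/12) → f = 362/3

The maximum is at (0, 181/12). Substituting into each constraint, equality holds for (ii) and (iii); the remaining constraints have slack.

(ii) and (iii)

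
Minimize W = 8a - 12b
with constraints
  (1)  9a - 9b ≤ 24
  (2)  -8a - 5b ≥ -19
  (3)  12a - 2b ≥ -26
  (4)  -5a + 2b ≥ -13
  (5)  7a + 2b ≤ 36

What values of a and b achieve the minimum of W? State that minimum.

Feasible corners and W = 8a - 12b:
  (97/39, -7/39) → W = 860/39
  (-47/15, -29/5) → W = 668/15
  (-23/19, 109/19) → W = -1492/19

The binding constraints are -8a - 5b = -19 and 12a - 2b = -26.
Solving simultaneously gives a = -23/19, b = 109/19.

a = -23/19, b = 109/19, minimum W = -1492/19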